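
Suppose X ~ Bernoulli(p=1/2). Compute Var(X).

For X ~ Bernoulli(p=1/2):
Var(X) = \frac{1}{4}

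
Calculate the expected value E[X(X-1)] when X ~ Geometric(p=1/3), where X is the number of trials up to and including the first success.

E[X(X-1)] = E[X² - X] = E[X²] - E[X]
E[X] = 3
E[X²] = Var(X) + (E[X])² = 6 + (3)² = 15
E[X(X-1)] = 15 - 3 = 12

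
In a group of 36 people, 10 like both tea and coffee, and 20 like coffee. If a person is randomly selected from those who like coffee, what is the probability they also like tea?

P(A ∩ B) = 10/36 = 5/18
P(B) = 20/36 = 5/9
P(A|B) = P(A ∩ B) / P(B) = (5/18) / (5/9) = 1/2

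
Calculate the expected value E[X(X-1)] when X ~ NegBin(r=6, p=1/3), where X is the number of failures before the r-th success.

E[X(X-1)] = E[X² - X] = E[X²] - E[X]
E[X] = 12
E[X²] = Var(X) + (E[X])² = 36 + (12)² = 180
E[X(X-1)] = 180 - 12 = 168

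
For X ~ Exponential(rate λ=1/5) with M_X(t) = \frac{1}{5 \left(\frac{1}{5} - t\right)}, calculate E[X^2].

To find E[X^2], compute M^(2)(0):
M^(1)(t) = \frac{1}{5 \left(\frac{1}{5} - t\right)^{2}}
M^(2)(t) = \frac{2}{5 \left(\frac{1}{5} - t\right)^{3}}
M^(2)(0) = 50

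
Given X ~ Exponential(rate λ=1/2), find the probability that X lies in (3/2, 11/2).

P(3/2 < X < 11/2) = ∫_{3/2}^{11/2} f(x) dx
where f(x) = \frac{e^{- \frac{x}{2}}}{2}
= - \frac{1 - e^{2}}{e^{\frac{11}{4}}}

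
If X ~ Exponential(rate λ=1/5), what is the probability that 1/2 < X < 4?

P(1/2 < X < 4) = ∫_{1/2}^{4} f(x) dx
where f(x) = \frac{e^{- \frac{x}{5}}}{5}
= - \frac{1}{e^{\frac{4}{5}}} + e^{- \frac{1}{10}}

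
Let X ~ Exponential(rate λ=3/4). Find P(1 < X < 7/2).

P(1 < X < 7/2) = ∫_{1}^{7/2} f(x) dx
where f(x) = \frac{3 e^{- \frac{3 x}{4}}}{4}
= - \frac{1}{e^{\frac{21}{8}}} + e^{- \frac{3}{4}}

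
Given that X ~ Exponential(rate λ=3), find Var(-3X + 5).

For X ~ Exponential(rate λ=3):
Var(X) = \frac{1}{9}
Var(-3X + 5) = (-3)² × Var(X) = 9 × \frac{1}{9} = 1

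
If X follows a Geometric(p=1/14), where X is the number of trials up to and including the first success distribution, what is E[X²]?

Using the identity E[X²] = Var(X) + (E[X])²:
E[X] = 14
Var(X) = 182
E[X²] = 182 + (14)²
= 378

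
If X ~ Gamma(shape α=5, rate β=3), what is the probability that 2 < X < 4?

P(2 < X < 4) = ∫_{2}^{4} f(x) dx
where f(x) = \frac{81 x^{4} e^{- 3 x}}{8}
= \frac{-1237 + 115 e^{6}}{e^{12}}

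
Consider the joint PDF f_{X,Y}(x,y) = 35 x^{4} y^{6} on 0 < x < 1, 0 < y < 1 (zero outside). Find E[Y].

E[Y] = ∫_0^1 ∫_0^1 y × f(x,y) dx dy
= \frac{7}{8}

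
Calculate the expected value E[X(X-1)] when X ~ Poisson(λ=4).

E[X(X-1)] = E[X² - X] = E[X²] - E[X]
E[X] = 4
E[X²] = Var(X) + (E[X])² = 4 + (4)² = 20
E[X(X-1)] = 20 - 4 = 16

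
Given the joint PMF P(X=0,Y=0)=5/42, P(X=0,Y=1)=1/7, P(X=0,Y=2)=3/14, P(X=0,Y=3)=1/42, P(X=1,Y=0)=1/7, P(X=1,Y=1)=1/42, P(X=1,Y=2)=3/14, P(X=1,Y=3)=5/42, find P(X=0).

P(X=0) = P(X=0,Y=0) + P(X=0,Y=1) + P(X=0,Y=2) + P(X=0,Y=3)
= 5/42 + 1/7 + 3/14 + 1/42
= 1/2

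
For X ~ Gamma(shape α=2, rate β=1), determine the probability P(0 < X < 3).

P(0 < X < 3) = ∫_{0}^{3} f(x) dx
where f(x) = x e^{- x}
= 1 - \frac{4}{e^{3}}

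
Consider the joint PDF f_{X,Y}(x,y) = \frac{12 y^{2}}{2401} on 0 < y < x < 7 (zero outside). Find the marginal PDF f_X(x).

f_X(x) = ∫_0^x \frac{12 y^{2}}{2401} dy = \frac{4 x^{3}}{2401}
for 0 < x < 7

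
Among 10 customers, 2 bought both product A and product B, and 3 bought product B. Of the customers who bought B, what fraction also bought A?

P(A ∩ B) = 2/10 = 1/5
P(B) = 3/10
P(A|B) = P(A ∩ B) / P(B) = (1/5) / (3/10) = 2/3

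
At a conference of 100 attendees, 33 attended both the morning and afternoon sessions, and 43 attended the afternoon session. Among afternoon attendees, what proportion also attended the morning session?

P(A ∩ B) = 33/100
P(B) = 43/100
P(A|B) = P(A ∩ B) / P(B) = (33/100) / (43/100) = 33/43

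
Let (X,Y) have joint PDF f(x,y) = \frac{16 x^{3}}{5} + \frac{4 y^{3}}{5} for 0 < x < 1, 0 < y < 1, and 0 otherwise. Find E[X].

E[X] = ∫_0^1 ∫_0^1 x × f(x,y) dy dx
= ∫_0^1 ∫_0^1 x × (\frac{16 x^{3}}{5} + \frac{4 y^{3}}{5}) dy dx
= \frac{37}{50}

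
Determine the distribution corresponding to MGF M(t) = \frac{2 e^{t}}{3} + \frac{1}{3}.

The MGF M(t) = \frac{2 e^{t}}{3} + \frac{1}{3} is the standard form for the Bernoulli distribution.
Comparing with the known MGF formula identifies: Bernoulli(p=2/3)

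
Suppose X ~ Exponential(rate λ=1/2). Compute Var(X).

For X ~ Exponential(rate λ=1/2):
Var(X) = 4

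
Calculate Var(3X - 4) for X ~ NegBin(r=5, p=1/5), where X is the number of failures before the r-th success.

For X ~ NegBin(r=5, p=1/5), where X is the number of failures before the r-th success:
Var(X) = 100
Var(3X - 4) = (3)² × Var(X) = 9 × 100 = 900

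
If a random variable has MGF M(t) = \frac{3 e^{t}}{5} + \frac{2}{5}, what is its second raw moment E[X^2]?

To find E[X^2], compute M^(2)(0):
M^(1)(t) = \frac{3 e^{t}}{5}
M^(2)(t) = \frac{3 e^{t}}{5}
M^(2)(0) = \frac{3}{5}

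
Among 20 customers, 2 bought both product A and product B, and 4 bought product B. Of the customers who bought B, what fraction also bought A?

P(A ∩ B) = 2/20 = 1/10
P(B) = 4/20 = 1/5
P(A|B) = P(A ∩ B) / P(B) = (1/10) / (1/5) = 1/2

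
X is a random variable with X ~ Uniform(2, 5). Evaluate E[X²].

Using the identity E[X²] = Var(X) + (E[X])²:
E[X] = \frac{7}{2}
Var(X) = \frac{3}{4}
E[X²] = \frac{3}{4} + (\frac{7}{2})²
= 13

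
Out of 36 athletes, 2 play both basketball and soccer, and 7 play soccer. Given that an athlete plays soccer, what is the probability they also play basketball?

P(A ∩ B) = 2/36 = 1/18
P(B) = 7/36
P(A|B) = P(A ∩ B) / P(B) = (1/18) / (7/36) = 2/7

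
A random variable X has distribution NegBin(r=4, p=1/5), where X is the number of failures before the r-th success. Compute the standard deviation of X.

For X ~ NegBin(r=4, p=1/5), where X is the number of failures before the r-th success:
Var(X) = 80
SD(X) = √(Var(X)) = √(80) = 4 \sqrt{5}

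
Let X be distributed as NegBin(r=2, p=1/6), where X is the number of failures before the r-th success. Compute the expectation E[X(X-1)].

E[X(X-1)] = E[X² - X] = E[X²] - E[X]
E[X] = 10
E[X²] = Var(X) + (E[X])² = 60 + (10)² = 160
E[X(X-1)] = 160 - 10 = 150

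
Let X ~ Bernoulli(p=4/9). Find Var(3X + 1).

For X ~ Bernoulli(p=4/9):
Var(X) = \frac{20}{81}
Var(3X + 1) = (3)² × Var(X) = 9 × \frac{20}{81} = \frac{20}{9}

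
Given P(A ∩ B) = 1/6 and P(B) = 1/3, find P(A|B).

P(A|B) = P(A ∩ B) / P(B)
= (1/6) / (1/3)
= 1/2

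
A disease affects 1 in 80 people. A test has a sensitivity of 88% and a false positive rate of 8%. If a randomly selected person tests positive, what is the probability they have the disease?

Let D = the rare event, + = positive/flagged.
P(D) = 1/80
P(+|D) = 88/100 = 22/25
P(+|D') = 8/100 = 2/25
P(+) = P(+|D)P(D) + P(+|D')P(D')
     = \frac{22}{25} × \frac{1}{80} + \frac{2}{25} × \frac{79}{80}
     = \frac{9}{100}
P(D|+) = P(+|D)P(D)/P(+) = \frac{11}{90}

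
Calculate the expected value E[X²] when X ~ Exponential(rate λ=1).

Using the identity E[X²] = Var(X) + (E[X])²:
E[X] = 1
Var(X) = 1
E[X²] = 1 + (1)²
= 2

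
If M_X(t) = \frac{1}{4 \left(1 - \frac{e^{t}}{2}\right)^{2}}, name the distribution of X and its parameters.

The MGF M(t) = \frac{1}{4 \left(1 - \frac{e^{t}}{2}\right)^{2}} is the standard form for the NegativeBinomial distribution.
Comparing with the known MGF formula identifies: NegBin(r=2, p=1/2), X = failures before r-th success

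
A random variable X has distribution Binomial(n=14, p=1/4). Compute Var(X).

For X ~ Binomial(n=14, p=1/4):
Var(X) = \frac{21}{8}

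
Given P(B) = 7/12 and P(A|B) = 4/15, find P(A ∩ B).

By definition, P(A|B) = P(A ∩ B) / P(B)
So P(A ∩ B) = P(A|B) × P(B)
= 4/15 × 7/12
= 7/45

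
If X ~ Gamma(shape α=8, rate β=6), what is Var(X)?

For X ~ Gamma(shape α=8, rate β=6):
Var(X) = \frac{2}{9}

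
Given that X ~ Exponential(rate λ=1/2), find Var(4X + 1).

For X ~ Exponential(rate λ=1/2):
Var(X) = 4
Var(4X + 1) = (4)² × Var(X) = 16 × 4 = 64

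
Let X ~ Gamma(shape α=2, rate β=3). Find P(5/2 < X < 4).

P(5/2 < X < 4) = ∫_{5/2}^{4} f(x) dx
where f(x) = 9 x e^{- 3 x}
= - \frac{13}{e^{12}} + \frac{17}{2 e^{\frac{15}{2}}}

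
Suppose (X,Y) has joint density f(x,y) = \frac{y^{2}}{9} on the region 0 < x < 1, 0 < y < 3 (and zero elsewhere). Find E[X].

f_X(x) = ∫_0^3 \frac{y^{2}}{9} dy = 1
E[X] = ∫_0^1 x × (1) dx = \frac{1}{2}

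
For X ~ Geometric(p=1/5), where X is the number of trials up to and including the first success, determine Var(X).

For X ~ Geometric(p=1/5), where X is the number of trials up to and including the first success:
Var(X) = 20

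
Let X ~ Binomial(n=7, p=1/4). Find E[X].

For X ~ Binomial(n=7, p=1/4), the expected value is:
E[X] = \frac{7}{4}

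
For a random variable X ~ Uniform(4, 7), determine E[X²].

Using the identity E[X²] = Var(X) + (E[X])²:
E[X] = \frac{11}{2}
Var(X) = \frac{3}{4}
E[X²] = \frac{3}{4} + (\frac{11}{2})²
= 31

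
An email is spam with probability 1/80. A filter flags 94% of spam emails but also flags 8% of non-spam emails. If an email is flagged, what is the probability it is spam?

Let D = the rare event, + = positive/flagged.
P(D) = 1/80
P(+|D) = 94/100 = 47/50
P(+|D') = 8/100 = 2/25
P(+) = P(+|D)P(D) + P(+|D')P(D')
     = \frac{47}{50} × \frac{1}{80} + \frac{2}{25} × \frac{79}{80}
     = \frac{363}{4000}
P(D|+) = P(+|D)P(D)/P(+) = \frac{47}{363}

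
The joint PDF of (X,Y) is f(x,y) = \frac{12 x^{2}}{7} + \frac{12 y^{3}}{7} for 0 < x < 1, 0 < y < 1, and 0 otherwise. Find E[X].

E[X] = ∫_0^1 ∫_0^1 x × f(x,y) dy dx
= ∫_0^1 ∫_0^1 x × (\frac{12 x^{2}}{7} + \frac{12 y^{3}}{7}) dy dx
= \frac{9}{14}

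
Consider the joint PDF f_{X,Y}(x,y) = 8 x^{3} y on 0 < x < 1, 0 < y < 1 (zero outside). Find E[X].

E[X] = ∫_0^1 ∫_0^1 x × f(x,y) dy dx
= ∫_0^1 ∫_0^1 x × (8 x^{3} y) dy dx
= \frac{4}{5}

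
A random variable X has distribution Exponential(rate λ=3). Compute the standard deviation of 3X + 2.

For X ~ Exponential(rate λ=3):
Var(X) = \frac{1}{9}
SD(X) = √(Var(X)) = √(\frac{1}{9}) = \frac{1}{3}
SD(3X + 2) = |3| × SD(X) = 3 × \frac{1}{3} = 1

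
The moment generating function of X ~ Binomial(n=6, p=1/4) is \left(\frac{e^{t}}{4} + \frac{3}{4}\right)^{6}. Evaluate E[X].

To find E[X], compute M^(1)(0):
M^(1)(t) = \frac{3 \left(\frac{e^{t}}{4} + \frac{3}{4}\right)^{5} e^{t}}{2}
M^(1)(0) = \frac{3}{2}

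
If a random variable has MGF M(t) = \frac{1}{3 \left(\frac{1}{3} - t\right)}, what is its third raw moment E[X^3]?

To find E[X^3], compute M^(3)(0):
M^(1)(t) = \frac{1}{3 \left(\frac{1}{3} - t\right)^{2}}
M^(2)(t) = \frac{2}{3 \left(\frac{1}{3} - t\right)^{3}}
M^(3)(t) = \frac{2}{\left(\frac{1}{3} - t\right)^{4}}
M^(3)(0) = 162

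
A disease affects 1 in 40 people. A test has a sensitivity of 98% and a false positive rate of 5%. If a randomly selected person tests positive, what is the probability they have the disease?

Let D = the rare event, + = positive/flagged.
P(D) = 1/40
P(+|D) = 98/100 = 49/50
P(+|D') = 5/100 = 1/20
P(+) = P(+|D)P(D) + P(+|D')P(D')
     = \frac{49}{50} × \frac{1}{40} + \frac{1}{20} × \frac{39}{40}
     = \frac{293}{4000}
P(D|+) = P(+|D)P(D)/P(+) = \frac{98}{293}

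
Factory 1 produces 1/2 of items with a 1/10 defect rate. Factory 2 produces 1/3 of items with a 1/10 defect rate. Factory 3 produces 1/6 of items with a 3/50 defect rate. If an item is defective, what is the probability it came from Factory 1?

Using Bayes' theorem:
P(F1) = 1/2, P(D|F1) = 1/10
P(F2) = 1/3, P(D|F2) = 1/10
P(F3) = 1/6, P(D|F3) = 3/50
P(D) = P(D|F1)P(F1) + P(D|F2)P(F2) + P(D|F3)P(F3)
     = \frac{7}{75}
P(F1|D) = P(D|F1)P(F1) / P(D)
= \frac{15}{28}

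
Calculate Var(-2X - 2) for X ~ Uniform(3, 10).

For X ~ Uniform(3, 10):
Var(X) = \frac{49}{12}
Var(-2X - 2) = (-2)² × Var(X) = 4 × \frac{49}{12} = \frac{49}{3}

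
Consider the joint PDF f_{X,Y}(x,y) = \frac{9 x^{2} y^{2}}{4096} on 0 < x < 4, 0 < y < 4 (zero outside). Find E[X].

f_X(x) = ∫_0^4 \frac{9 x^{2} y^{2}}{4096} dy = \frac{3 x^{2}}{64}
E[X] = ∫_0^4 x × (\frac{3 x^{2}}{64}) dx = 3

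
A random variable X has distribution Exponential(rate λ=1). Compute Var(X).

For X ~ Exponential(rate λ=1):
Var(X) = 1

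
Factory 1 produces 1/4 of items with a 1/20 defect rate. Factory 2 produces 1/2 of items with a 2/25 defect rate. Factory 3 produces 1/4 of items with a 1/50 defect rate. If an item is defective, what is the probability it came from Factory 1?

Using Bayes' theorem:
P(F1) = 1/4, P(D|F1) = 1/20
P(F2) = 1/2, P(D|F2) = 2/25
P(F3) = 1/4, P(D|F3) = 1/50
P(D) = P(D|F1)P(F1) + P(D|F2)P(F2) + P(D|F3)P(F3)
     = \frac{23}{400}
P(F1|D) = P(D|F1)P(F1) / P(D)
= \frac{5}{23}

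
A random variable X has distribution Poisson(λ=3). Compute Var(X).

For X ~ Poisson(λ=3):
Var(X) = 3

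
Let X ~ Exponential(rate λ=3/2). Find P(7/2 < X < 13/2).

P(7/2 < X < 13/2) = ∫_{7/2}^{13/2} f(x) dx
where f(x) = \frac{3 e^{- \frac{3 x}{2}}}{2}
= - \frac{1 - e^{\frac{9}{2}}}{e^{\frac{39}{4}}}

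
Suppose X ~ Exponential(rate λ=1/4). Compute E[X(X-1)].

E[X(X-1)] = E[X² - X] = E[X²] - E[X]
E[X] = 4
E[X²] = Var(X) + (E[X])² = 16 + (4)² = 32
E[X(X-1)] = 32 - 4 = 28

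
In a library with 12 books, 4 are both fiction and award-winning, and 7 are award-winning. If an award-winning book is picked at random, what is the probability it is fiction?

P(A ∩ B) = 4/12 = 1/3
P(B) = 7/12
P(A|B) = P(A ∩ B) / P(B) = (1/3) / (7/12) = 4/7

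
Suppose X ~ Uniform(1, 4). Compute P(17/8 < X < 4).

P(17/8 < X < 4) = ∫_{17/8}^{4} f(x) dx
where f(x) = \frac{1}{3}
= \frac{5}{8}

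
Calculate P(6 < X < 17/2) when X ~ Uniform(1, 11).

P(6 < X < 17/2) = ∫_{6}^{17/2} f(x) dx
where f(x) = \frac{1}{10}
= \frac{1}{4}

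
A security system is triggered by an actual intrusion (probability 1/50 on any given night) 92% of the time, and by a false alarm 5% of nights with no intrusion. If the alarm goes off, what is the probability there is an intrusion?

Let D = the rare event, + = positive/flagged.
P(D) = 1/50
P(+|D) = 92/100 = 23/25
P(+|D') = 5/100 = 1/20
P(+) = P(+|D)P(D) + P(+|D')P(D')
     = \frac{23}{25} × \frac{1}{50} + \frac{1}{20} × \frac{49}{50}
     = \frac{337}{5000}
P(D|+) = P(+|D)P(D)/P(+) = \frac{92}{337}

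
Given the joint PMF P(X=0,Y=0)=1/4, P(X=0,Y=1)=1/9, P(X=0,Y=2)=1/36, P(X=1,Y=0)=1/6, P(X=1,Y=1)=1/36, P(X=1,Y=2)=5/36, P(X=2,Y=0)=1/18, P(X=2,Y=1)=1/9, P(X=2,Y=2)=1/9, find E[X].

First find marginal of X:
P(X=0) = 7/18
P(X=1) = 1/3
P(X=2) = 5/18
E[X] = 0 × 7/18 + 1 × 1/3 + 2 × 5/18 = 8/9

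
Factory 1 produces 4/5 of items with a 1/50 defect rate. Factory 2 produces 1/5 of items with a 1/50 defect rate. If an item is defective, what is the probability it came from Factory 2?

Using Bayes' theorem:
P(F1) = 4/5, P(D|F1) = 1/50
P(F2) = 1/5, P(D|F2) = 1/50
P(D) = P(D|F1)P(F1) + P(D|F2)P(F2)
     = \frac{1}{50}
P(F2|D) = P(D|F2)P(F2) / P(D)
= \frac{1}{5}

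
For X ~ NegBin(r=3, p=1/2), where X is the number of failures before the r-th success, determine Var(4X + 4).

For X ~ NegBin(r=3, p=1/2), where X is the number of failures before the r-th success:
Var(X) = 6
Var(4X + 4) = (4)² × Var(X) = 16 × 6 = 96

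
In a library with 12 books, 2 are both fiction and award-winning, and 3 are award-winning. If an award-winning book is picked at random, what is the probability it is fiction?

P(A ∩ B) = 2/12 = 1/6
P(B) = 3/12 = 1/4
P(A|B) = P(A ∩ B) / P(B) = (1/6) / (1/4) = 2/3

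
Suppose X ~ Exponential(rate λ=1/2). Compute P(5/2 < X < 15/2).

P(5/2 < X < 15/2) = ∫_{5/2}^{15/2} f(x) dx
where f(x) = \frac{e^{- \frac{x}{2}}}{2}
= - \frac{1 - e^{\frac{5}{2}}}{e^{\frac{15}{4}}}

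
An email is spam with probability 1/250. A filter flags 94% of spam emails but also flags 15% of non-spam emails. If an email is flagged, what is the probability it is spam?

Let D = the rare event, + = positive/flagged.
P(D) = 1/250
P(+|D) = 94/100 = 47/50
P(+|D') = 15/100 = 3/20
P(+) = P(+|D)P(D) + P(+|D')P(D')
     = \frac{47}{50} × \frac{1}{250} + \frac{3}{20} × \frac{249}{250}
     = \frac{3829}{25000}
P(D|+) = P(+|D)P(D)/P(+) = \frac{94}{3829}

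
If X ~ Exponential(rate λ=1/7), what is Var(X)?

For X ~ Exponential(rate λ=1/7):
Var(X) = 49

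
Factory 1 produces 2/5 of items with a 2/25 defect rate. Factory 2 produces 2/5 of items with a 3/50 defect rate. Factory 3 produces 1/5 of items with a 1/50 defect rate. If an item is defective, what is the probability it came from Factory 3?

Using Bayes' theorem:
P(F1) = 2/5, P(D|F1) = 2/25
P(F2) = 2/5, P(D|F2) = 3/50
P(F3) = 1/5, P(D|F3) = 1/50
P(D) = P(D|F1)P(F1) + P(D|F2)P(F2) + P(D|F3)P(F3)
     = \frac{3}{50}
P(F3|D) = P(D|F3)P(F3) / P(D)
= \frac{1}{15}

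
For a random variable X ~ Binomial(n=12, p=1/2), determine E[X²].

Using the identity E[X²] = Var(X) + (E[X])²:
E[X] = 6
Var(X) = 3
E[X²] = 3 + (6)²
= 39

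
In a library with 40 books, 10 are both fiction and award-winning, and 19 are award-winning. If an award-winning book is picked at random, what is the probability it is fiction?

P(A ∩ B) = 10/40 = 1/4
P(B) = 19/40
P(A|B) = P(A ∩ B) / P(B) = (1/4) / (19/40) = 10/19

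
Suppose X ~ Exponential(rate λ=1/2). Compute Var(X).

For X ~ Exponential(rate λ=1/2):
Var(X) = 4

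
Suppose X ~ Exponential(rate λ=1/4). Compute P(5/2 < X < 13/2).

P(5/2 < X < 13/2) = ∫_{5/2}^{13/2} f(x) dx
where f(x) = \frac{e^{- \frac{x}{4}}}{4}
= - \frac{1 - e}{e^{\frac{13}{8}}}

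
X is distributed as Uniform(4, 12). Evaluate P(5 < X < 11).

P(5 < X < 11) = ∫_{5}^{11} f(x) dx
where f(x) = \frac{1}{8}
= \frac{3}{4}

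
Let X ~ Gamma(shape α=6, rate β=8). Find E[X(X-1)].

E[X(X-1)] = E[X² - X] = E[X²] - E[X]
E[X] = \frac{3}{4}
E[X²] = Var(X) + (E[X])² = \frac{3}{32} + (\frac{3}{4})² = \frac{21}{32}
E[X(X-1)] = \frac{21}{32} - \frac{3}{4} = - \frac{3}{32}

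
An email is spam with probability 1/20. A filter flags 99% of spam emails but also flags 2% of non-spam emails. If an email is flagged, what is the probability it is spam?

Let D = the rare event, + = positive/flagged.
P(D) = 1/20
P(+|D) = 99/100
P(+|D') = 2/100 = 1/50
P(+) = P(+|D)P(D) + P(+|D')P(D')
     = \frac{99}{100} × \frac{1}{20} + \frac{1}{50} × \frac{19}{20}
     = \frac{137}{2000}
P(D|+) = P(+|D)P(D)/P(+) = \frac{99}{137}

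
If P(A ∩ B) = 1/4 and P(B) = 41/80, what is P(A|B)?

P(A|B) = P(A ∩ B) / P(B)
= (1/4) / (41/80)
= 20/41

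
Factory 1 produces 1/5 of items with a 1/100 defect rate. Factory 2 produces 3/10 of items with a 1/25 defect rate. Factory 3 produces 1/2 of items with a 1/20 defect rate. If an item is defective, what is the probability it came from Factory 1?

Using Bayes' theorem:
P(F1) = 1/5, P(D|F1) = 1/100
P(F2) = 3/10, P(D|F2) = 1/25
P(F3) = 1/2, P(D|F3) = 1/20
P(D) = P(D|F1)P(F1) + P(D|F2)P(F2) + P(D|F3)P(F3)
     = \frac{39}{1000}
P(F1|D) = P(D|F1)P(F1) / P(D)
= \frac{2}{39}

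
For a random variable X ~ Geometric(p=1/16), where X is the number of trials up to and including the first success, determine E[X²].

Using the identity E[X²] = Var(X) + (E[X])²:
E[X] = 16
Var(X) = 240
E[X²] = 240 + (16)²
= 496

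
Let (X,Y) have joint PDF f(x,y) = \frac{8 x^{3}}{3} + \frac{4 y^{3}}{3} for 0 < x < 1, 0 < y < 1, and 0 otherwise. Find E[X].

E[X] = ∫_0^1 ∫_0^1 x × f(x,y) dy dx
= ∫_0^1 ∫_0^1 x × (\frac{8 x^{3}}{3} + \frac{4 y^{3}}{3}) dy dx
= \frac{7}{10}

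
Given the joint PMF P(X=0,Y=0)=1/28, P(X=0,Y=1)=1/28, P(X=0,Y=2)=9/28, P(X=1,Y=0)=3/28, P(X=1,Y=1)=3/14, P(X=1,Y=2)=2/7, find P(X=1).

P(X=1) = P(X=1,Y=0) + P(X=1,Y=1) + P(X=1,Y=2)
= 3/28 + 3/14 + 2/7
= 17/28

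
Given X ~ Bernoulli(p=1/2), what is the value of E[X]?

For X ~ Bernoulli(p=1/2), the expected value is:
E[X] = \frac{1}{2}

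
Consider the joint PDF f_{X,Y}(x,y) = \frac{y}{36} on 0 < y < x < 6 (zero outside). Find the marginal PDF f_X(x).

f_X(x) = ∫_0^x \frac{y}{36} dy = \frac{x^{2}}{72}
for 0 < x < 6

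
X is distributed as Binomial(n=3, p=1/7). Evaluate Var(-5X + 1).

For X ~ Binomial(n=3, p=1/7):
Var(X) = \frac{18}{49}
Var(-5X + 1) = (-5)² × Var(X) = 25 × \frac{18}{49} = \frac{450}{49}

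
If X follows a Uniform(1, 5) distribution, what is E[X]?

For X ~ Uniform(1, 5), the expected value is:
E[X] = 3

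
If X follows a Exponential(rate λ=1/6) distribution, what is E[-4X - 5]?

For X ~ Exponential(rate λ=1/6):
E[X] = 6
E[-4X - 5] = -4 × E[X] - 5 = -29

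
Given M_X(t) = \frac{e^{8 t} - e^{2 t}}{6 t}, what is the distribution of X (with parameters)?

The MGF M(t) = \frac{e^{8 t} - e^{2 t}}{6 t} is the standard form for the Uniform distribution.
Comparing with the known MGF formula identifies: Uniform(2, 8)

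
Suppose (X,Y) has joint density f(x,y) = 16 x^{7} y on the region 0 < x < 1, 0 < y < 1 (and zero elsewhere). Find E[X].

E[X] = ∫_0^1 ∫_0^1 x × f(x,y) dy dx
= ∫_0^1 ∫_0^1 x × (16 x^{7} y) dy dx
= \frac{8}{9}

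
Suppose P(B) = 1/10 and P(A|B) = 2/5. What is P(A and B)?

By definition, P(A|B) = P(A ∩ B) / P(B)
So P(A ∩ B) = P(A|B) × P(B)
= 2/5 × 1/10
= 1/25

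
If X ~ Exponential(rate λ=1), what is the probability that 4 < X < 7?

P(4 < X < 7) = ∫_{4}^{7} f(x) dx
where f(x) = e^{- x}
= - \frac{1 - e^{3}}{e^{7}}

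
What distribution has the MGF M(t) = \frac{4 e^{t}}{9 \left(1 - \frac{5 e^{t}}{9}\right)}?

The MGF M(t) = \frac{4 e^{t}}{9 \left(1 - \frac{5 e^{t}}{9}\right)} is the standard form for the Geometric distribution.
Comparing with the known MGF formula identifies: Geometric(p=4/9), X = trial number of first success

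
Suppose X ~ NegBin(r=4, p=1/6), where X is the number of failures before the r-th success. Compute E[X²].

Using the identity E[X²] = Var(X) + (E[X])²:
E[X] = 20
Var(X) = 120
E[X²] = 120 + (20)²
= 520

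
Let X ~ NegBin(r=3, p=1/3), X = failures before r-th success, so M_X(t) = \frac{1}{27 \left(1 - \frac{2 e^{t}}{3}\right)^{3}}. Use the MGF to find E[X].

To find E[X], compute M^(1)(0):
M^(1)(t) = \frac{2 e^{t}}{27 \left(1 - \frac{2 e^{t}}{3}\right)^{4}}
M^(1)(0) = 6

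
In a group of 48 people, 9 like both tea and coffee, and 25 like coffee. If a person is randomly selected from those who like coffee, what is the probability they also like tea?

P(A ∩ B) = 9/48 = 3/16
P(B) = 25/48
P(A|B) = P(A ∩ B) / P(B) = (3/16) / (25/48) = 9/25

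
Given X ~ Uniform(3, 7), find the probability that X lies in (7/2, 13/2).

P(7/2 < X < 13/2) = ∫_{7/2}^{13/2} f(x) dx
where f(x) = \frac{1}{4}
= \frac{3}{4}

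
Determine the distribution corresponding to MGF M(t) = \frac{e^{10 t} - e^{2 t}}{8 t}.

The MGF M(t) = \frac{e^{10 t} - e^{2 t}}{8 t} is the standard form for the Uniform distribution.
Comparing with the known MGF formula identifies: Uniform(2, 10)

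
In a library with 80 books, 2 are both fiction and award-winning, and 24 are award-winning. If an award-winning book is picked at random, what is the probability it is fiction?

P(A ∩ B) = 2/80 = 1/40
P(B) = 24/80 = 3/10
P(A|B) = P(A ∩ B) / P(B) = (1/40) / (3/10) = 1/12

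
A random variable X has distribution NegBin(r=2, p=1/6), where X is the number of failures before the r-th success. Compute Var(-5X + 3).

For X ~ NegBin(r=2, p=1/6), where X is the number of failures before the r-th success:
Var(X) = 60
Var(-5X + 3) = (-5)² × Var(X) = 25 × 60 = 1500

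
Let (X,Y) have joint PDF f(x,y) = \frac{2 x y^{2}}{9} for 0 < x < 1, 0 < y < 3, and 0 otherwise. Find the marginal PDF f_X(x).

f_X(x) = ∫_0^3 f(x,y) dy
= ∫_0^3 \frac{2 x y^{2}}{9} dy
= 2 x for 0 < x < 1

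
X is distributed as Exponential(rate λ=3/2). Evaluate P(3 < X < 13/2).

P(3 < X < 13/2) = ∫_{3}^{13/2} f(x) dx
where f(x) = \frac{3 e^{- \frac{3 x}{2}}}{2}
= - \frac{1}{e^{\frac{39}{4}}} + e^{- \frac{9}{2}}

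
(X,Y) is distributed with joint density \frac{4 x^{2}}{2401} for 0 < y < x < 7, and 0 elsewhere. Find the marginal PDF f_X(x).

f_X(x) = ∫_0^x \frac{4 x^{2}}{2401} dy = \frac{4 x^{3}}{2401}
for 0 < x < 7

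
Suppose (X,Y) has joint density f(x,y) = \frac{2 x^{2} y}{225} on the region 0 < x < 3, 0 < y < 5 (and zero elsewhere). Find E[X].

f_X(x) = ∫_0^5 \frac{2 x^{2} y}{225} dy = \frac{x^{2}}{9}
E[X] = ∫_0^3 x × (\frac{x^{2}}{9}) dx = \frac{9}{4}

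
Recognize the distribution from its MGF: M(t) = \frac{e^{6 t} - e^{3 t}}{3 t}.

The MGF M(t) = \frac{e^{6 t} - e^{3 t}}{3 t} is the standard form for the Uniform distribution.
Comparing with the known MGF formula identifies: Uniform(3, 6)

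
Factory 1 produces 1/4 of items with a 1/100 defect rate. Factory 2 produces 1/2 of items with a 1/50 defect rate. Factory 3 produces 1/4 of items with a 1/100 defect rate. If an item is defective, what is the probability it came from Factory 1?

Using Bayes' theorem:
P(F1) = 1/4, P(D|F1) = 1/100
P(F2) = 1/2, P(D|F2) = 1/50
P(F3) = 1/4, P(D|F3) = 1/100
P(D) = P(D|F1)P(F1) + P(D|F2)P(F2) + P(D|F3)P(F3)
     = \frac{3}{200}
P(F1|D) = P(D|F1)P(F1) / P(D)
= \frac{1}{6}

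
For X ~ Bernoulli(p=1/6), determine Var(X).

For X ~ Bernoulli(p=1/6):
Var(X) = \frac{5}{36}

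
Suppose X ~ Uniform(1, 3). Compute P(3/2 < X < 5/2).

P(3/2 < X < 5/2) = ∫_{3/2}^{5/2} f(x) dx
where f(x) = \frac{1}{2}
= \frac{1}{2}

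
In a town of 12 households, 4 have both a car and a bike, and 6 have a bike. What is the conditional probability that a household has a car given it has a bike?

P(A ∩ B) = 4/12 = 1/3
P(B) = 6/12 = 1/2
P(A|B) = P(A ∩ B) / P(B) = (1/3) / (1/2) = 2/3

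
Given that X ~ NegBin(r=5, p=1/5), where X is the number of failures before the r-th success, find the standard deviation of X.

For X ~ NegBin(r=5, p=1/5), where X is the number of failures before the r-th success:
Var(X) = 100
SD(X) = √(Var(X)) = √(100) = 10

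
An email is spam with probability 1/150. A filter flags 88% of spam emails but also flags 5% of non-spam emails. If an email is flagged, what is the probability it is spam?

Let D = the rare event, + = positive/flagged.
P(D) = 1/150
P(+|D) = 88/100 = 22/25
P(+|D') = 5/100 = 1/20
P(+) = P(+|D)P(D) + P(+|D')P(D')
     = \frac{22}{25} × \frac{1}{150} + \frac{1}{20} × \frac{149}{150}
     = \frac{833}{15000}
P(D|+) = P(+|D)P(D)/P(+) = \frac{88}{833}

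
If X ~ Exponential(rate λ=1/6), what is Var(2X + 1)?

For X ~ Exponential(rate λ=1/6):
Var(X) = 36
Var(2X + 1) = (2)² × Var(X) = 4 × 36 = 144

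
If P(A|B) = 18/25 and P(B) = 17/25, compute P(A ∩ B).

By definition, P(A|B) = P(A ∩ B) / P(B)
So P(A ∩ B) = P(A|B) × P(B)
= 18/25 × 17/25
= 306/625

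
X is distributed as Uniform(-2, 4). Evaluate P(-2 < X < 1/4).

P(-2 < X < 1/4) = ∫_{-2}^{1/4} f(x) dx
where f(x) = \frac{1}{6}
= \frac{3}{8}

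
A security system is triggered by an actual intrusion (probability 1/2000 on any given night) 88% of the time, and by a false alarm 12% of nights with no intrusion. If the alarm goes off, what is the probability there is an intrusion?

Let D = the rare event, + = positive/flagged.
P(D) = 1/2000
P(+|D) = 88/100 = 22/25
P(+|D') = 12/100 = 3/25
P(+) = P(+|D)P(D) + P(+|D')P(D')
     = \frac{22}{25} × \frac{1}{2000} + \frac{3}{25} × \frac{1999}{2000}
     = \frac{6019}{50000}
P(D|+) = P(+|D)P(D)/P(+) = \frac{22}{6019}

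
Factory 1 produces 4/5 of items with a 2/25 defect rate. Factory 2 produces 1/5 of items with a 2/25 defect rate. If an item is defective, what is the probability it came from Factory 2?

Using Bayes' theorem:
P(F1) = 4/5, P(D|F1) = 2/25
P(F2) = 1/5, P(D|F2) = 2/25
P(D) = P(D|F1)P(F1) + P(D|F2)P(F2)
     = \frac{2}{25}
P(F2|D) = P(D|F2)P(F2) / P(D)
= \frac{1}{5}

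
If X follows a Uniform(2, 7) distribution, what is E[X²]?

Using the identity E[X²] = Var(X) + (E[X])²:
E[X] = \frac{9}{2}
Var(X) = \frac{25}{12}
E[X²] = \frac{25}{12} + (\frac{9}{2})²
= \frac{67}{3}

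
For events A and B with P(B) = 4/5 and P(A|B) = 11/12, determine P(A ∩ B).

By definition, P(A|B) = P(A ∩ B) / P(B)
So P(A ∩ B) = P(A|B) × P(B)
= 11/12 × 4/5
= 11/15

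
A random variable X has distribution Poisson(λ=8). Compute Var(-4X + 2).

For X ~ Poisson(λ=8):
Var(X) = 8
Var(-4X + 2) = (-4)² × Var(X) = 16 × 8 = 128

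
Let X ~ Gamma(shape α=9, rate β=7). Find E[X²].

Using the identity E[X²] = Var(X) + (E[X])²:
E[X] = \frac{9}{7}
Var(X) = \frac{9}{49}
E[X²] = \frac{9}{49} + (\frac{9}{7})²
= \frac{90}{49}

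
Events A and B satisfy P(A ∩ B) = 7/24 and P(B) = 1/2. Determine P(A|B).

P(A|B) = P(A ∩ B) / P(B)
= (7/24) / (1/2)
= 7/12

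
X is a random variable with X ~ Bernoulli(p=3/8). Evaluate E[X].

For X ~ Bernoulli(p=3/8), the expected value is:
E[X] = \frac{3}{8}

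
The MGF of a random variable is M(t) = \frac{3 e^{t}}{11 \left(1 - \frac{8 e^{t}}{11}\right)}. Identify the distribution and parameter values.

The MGF M(t) = \frac{3 e^{t}}{11 \left(1 - \frac{8 e^{t}}{11}\right)} is the standard form for the Geometric distribution.
Comparing with the known MGF formula identifies: Geometric(p=3/11), X = trial number of first success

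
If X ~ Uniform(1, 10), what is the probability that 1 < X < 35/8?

P(1 < X < 35/8) = ∫_{1}^{35/8} f(x) dx
where f(x) = \frac{1}{9}
= \frac{3}{8}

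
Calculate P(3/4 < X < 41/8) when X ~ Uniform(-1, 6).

P(3/4 < X < 41/8) = ∫_{3/4}^{41/8} f(x) dx
where f(x) = \frac{1}{7}
= \frac{5}{8}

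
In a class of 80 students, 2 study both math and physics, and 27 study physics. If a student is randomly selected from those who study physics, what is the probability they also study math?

P(A ∩ B) = 2/80 = 1/40
P(B) = 27/80
P(A|B) = P(A ∩ B) / P(B) = (1/40) / (27/80) = 2/27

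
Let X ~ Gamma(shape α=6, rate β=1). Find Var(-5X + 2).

For X ~ Gamma(shape α=6, rate β=1):
Var(X) = 6
Var(-5X + 2) = (-5)² × Var(X) = 25 × 6 = 150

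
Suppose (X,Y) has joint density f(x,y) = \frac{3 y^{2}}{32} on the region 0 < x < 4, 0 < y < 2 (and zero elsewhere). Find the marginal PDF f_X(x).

f_X(x) = ∫_0^2 f(x,y) dy
= ∫_0^2 \frac{3 y^{2}}{32} dy
= \frac{1}{4} for 0 < x < 4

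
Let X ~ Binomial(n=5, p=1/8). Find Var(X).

For X ~ Binomial(n=5, p=1/8):
Var(X) = \frac{35}{64}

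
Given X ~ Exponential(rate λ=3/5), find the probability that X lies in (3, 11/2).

P(3 < X < 11/2) = ∫_{3}^{11/2} f(x) dx
where f(x) = \frac{3 e^{- \frac{3 x}{5}}}{5}
= - \frac{1}{e^{\frac{33}{10}}} + e^{- \frac{9}{5}}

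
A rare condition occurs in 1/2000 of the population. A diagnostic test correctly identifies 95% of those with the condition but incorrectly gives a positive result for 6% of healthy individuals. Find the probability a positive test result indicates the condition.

Let D = the rare event, + = positive/flagged.
P(D) = 1/2000
P(+|D) = 95/100 = 19/20
P(+|D') = 6/100 = 3/50
P(+) = P(+|D)P(D) + P(+|D')P(D')
     = \frac{19}{20} × \frac{1}{2000} + \frac{3}{50} × \frac{1999}{2000}
     = \frac{12089}{200000}
P(D|+) = P(+|D)P(D)/P(+) = \frac{95}{12089}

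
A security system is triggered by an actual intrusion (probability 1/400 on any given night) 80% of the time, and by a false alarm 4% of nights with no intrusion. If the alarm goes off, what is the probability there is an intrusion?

Let D = the rare event, + = positive/flagged.
P(D) = 1/400
P(+|D) = 80/100 = 4/5
P(+|D') = 4/100 = 1/25
P(+) = P(+|D)P(D) + P(+|D')P(D')
     = \frac{4}{5} × \frac{1}{400} + \frac{1}{25} × \frac{399}{400}
     = \frac{419}{10000}
P(D|+) = P(+|D)P(D)/P(+) = \frac{20}{419}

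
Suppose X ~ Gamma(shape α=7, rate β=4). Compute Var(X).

For X ~ Gamma(shape α=7, rate β=4):
Var(X) = \frac{7}{16}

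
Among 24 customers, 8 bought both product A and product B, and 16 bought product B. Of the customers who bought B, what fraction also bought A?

P(A ∩ B) = 8/24 = 1/3
P(B) = 16/24 = 2/3
P(A|B) = P(A ∩ B) / P(B) = (1/3) / (2/3) = 1/2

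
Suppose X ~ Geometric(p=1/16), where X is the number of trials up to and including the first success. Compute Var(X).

For X ~ Geometric(p=1/16), where X is the number of trials up to and including the first success:
Var(X) = 240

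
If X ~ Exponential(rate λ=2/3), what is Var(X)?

For X ~ Exponential(rate λ=2/3):
Var(X) = \frac{9}{4}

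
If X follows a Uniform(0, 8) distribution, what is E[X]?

For X ~ Uniform(0, 8), the expected value is:
E[X] = 4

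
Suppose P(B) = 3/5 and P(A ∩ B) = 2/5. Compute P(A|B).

P(A|B) = P(A ∩ B) / P(B)
= (2/5) / (3/5)
= 2/3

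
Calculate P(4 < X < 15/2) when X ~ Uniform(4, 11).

P(4 < X < 15/2) = ∫_{4}^{15/2} f(x) dx
where f(x) = \frac{1}{7}
= \frac{1}{2}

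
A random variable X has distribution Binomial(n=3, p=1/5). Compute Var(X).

For X ~ Binomial(n=3, p=1/5):
Var(X) = \frac{12}{25}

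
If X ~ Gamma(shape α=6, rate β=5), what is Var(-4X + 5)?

For X ~ Gamma(shape α=6, rate β=5):
Var(X) = \frac{6}{25}
Var(-4X + 5) = (-4)² × Var(X) = 16 × \frac{6}{25} = \frac{96}{25}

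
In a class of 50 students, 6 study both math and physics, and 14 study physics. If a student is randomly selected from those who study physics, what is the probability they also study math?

P(A ∩ B) = 6/50 = 3/25
P(B) = 14/50 = 7/25
P(A|B) = P(A ∩ B) / P(B) = (3/25) / (7/25) = 3/7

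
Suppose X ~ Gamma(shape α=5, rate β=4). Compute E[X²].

Using the identity E[X²] = Var(X) + (E[X])²:
E[X] = \frac{5}{4}
Var(X) = \frac{5}{16}
E[X²] = \frac{5}{16} + (\frac{5}{4})²
= \frac{15}{8}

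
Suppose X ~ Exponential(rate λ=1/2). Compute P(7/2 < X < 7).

P(7/2 < X < 7) = ∫_{7/2}^{7} f(x) dx
where f(x) = \frac{e^{- \frac{x}{2}}}{2}
= - \frac{1}{e^{\frac{7}{2}}} + e^{- \frac{7}{4}}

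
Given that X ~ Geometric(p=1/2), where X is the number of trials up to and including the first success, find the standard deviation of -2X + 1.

For X ~ Geometric(p=1/2), where X is the number of trials up to and including the first success:
Var(X) = 2
SD(X) = √(Var(X)) = √(2) = \sqrt{2}
SD(-2X + 1) = |-2| × SD(X) = 2 × \sqrt{2} = 2 \sqrt{2}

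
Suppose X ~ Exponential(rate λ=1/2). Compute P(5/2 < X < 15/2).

P(5/2 < X < 15/2) = ∫_{5/2}^{15/2} f(x) dx
where f(x) = \frac{e^{- \frac{x}{2}}}{2}
= - \frac{1 - e^{\frac{5}{2}}}{e^{\frac{15}{4}}}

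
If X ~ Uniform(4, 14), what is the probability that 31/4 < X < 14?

P(31/4 < X < 14) = ∫_{31/4}^{14} f(x) dx
where f(x) = \frac{1}{10}
= \frac{5}{8}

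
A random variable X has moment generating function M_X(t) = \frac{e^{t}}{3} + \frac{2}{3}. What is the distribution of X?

The MGF M(t) = \frac{e^{t}}{3} + \frac{2}{3} is the standard form for the Bernoulli distribution.
Comparing with the known MGF formula identifies: Bernoulli(p=1/3)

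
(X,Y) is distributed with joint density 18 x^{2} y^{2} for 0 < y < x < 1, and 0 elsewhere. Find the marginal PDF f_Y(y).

f_Y(y) = ∫_y^1 18 x^{2} y^{2} dx = 6 y^{2} \left(1 - y^{3}\right)
for 0 < y < 1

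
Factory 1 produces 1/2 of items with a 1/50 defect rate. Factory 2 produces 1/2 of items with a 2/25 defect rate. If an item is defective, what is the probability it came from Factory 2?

Using Bayes' theorem:
P(F1) = 1/2, P(D|F1) = 1/50
P(F2) = 1/2, P(D|F2) = 2/25
P(D) = P(D|F1)P(F1) + P(D|F2)P(F2)
     = \frac{1}{20}
P(F2|D) = P(D|F2)P(F2) / P(D)
= \frac{4}{5}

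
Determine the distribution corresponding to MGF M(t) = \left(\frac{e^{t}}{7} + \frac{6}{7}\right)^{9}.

The MGF M(t) = \left(\frac{e^{t}}{7} + \frac{6}{7}\right)^{9} is the standard form for the Binomial distribution.
Comparing with the known MGF formula identifies: Binomial(n=9, p=1/7)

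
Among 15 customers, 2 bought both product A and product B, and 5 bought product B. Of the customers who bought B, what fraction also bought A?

P(A ∩ B) = 2/15
P(B) = 5/15 = 1/3
P(A|B) = P(A ∩ B) / P(B) = (2/15) / (1/3) = 2/5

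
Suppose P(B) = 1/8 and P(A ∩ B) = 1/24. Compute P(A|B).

P(A|B) = P(A ∩ B) / P(B)
= (1/24) / (1/8)
= 1/3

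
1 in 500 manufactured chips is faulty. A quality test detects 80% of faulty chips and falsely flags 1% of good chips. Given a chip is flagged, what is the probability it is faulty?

Let D = the rare event, + = positive/flagged.
P(D) = 1/500
P(+|D) = 80/100 = 4/5
P(+|D') = 1/100
P(+) = P(+|D)P(D) + P(+|D')P(D')
     = \frac{4}{5} × \frac{1}{500} + \frac{1}{100} × \frac{499}{500}
     = \frac{579}{50000}
P(D|+) = P(+|D)P(D)/P(+) = \frac{80}{579}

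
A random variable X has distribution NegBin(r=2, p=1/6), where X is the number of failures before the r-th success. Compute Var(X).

For X ~ NegBin(r=2, p=1/6), where X is the number of failures before the r-th success:
Var(X) = 60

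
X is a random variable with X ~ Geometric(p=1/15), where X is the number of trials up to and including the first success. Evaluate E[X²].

Using the identity E[X²] = Var(X) + (E[X])²:
E[X] = 15
Var(X) = 210
E[X²] = 210 + (15)²
= 435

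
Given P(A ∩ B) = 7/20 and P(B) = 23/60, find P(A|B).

P(A|B) = P(A ∩ B) / P(B)
= (7/20) / (23/60)
= 21/23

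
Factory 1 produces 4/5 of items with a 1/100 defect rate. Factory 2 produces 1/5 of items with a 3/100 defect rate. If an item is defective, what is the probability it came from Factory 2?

Using Bayes' theorem:
P(F1) = 4/5, P(D|F1) = 1/100
P(F2) = 1/5, P(D|F2) = 3/100
P(D) = P(D|F1)P(F1) + P(D|F2)P(F2)
     = \frac{7}{500}
P(F2|D) = P(D|F2)P(F2) / P(D)
= \frac{3}{7}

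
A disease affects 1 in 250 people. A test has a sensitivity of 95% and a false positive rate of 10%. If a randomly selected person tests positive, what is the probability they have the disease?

Let D = the rare event, + = positive/flagged.
P(D) = 1/250
P(+|D) = 95/100 = 19/20
P(+|D') = 10/100 = 1/10
P(+) = P(+|D)P(D) + P(+|D')P(D')
     = \frac{19}{20} × \frac{1}{250} + \frac{1}{10} × \frac{249}{250}
     = \frac{517}{5000}
P(D|+) = P(+|D)P(D)/P(+) = \frac{19}{517}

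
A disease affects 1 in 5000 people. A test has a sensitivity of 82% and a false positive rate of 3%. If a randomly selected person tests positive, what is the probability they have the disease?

Let D = the rare event, + = positive/flagged.
P(D) = 1/5000
P(+|D) = 82/100 = 41/50
P(+|D') = 3/100
P(+) = P(+|D)P(D) + P(+|D')P(D')
     = \frac{41}{50} × \frac{1}{5000} + \frac{3}{100} × \frac{4999}{5000}
     = \frac{15079}{500000}
P(D|+) = P(+|D)P(D)/P(+) = \frac{82}{15079}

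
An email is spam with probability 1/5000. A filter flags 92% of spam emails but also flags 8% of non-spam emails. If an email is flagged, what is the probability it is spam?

Let D = the rare event, + = positive/flagged.
P(D) = 1/5000
P(+|D) = 92/100 = 23/25
P(+|D') = 8/100 = 2/25
P(+) = P(+|D)P(D) + P(+|D')P(D')
     = \frac{23}{25} × \frac{1}{5000} + \frac{2}{25} × \frac{4999}{5000}
     = \frac{10021}{125000}
P(D|+) = P(+|D)P(D)/P(+) = \frac{23}{10021}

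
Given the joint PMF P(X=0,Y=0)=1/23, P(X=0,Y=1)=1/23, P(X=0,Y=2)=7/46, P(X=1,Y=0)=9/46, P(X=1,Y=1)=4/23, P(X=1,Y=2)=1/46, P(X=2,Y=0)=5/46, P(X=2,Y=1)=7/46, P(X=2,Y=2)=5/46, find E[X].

First find marginal of X:
P(X=0) = 11/46
P(X=1) = 9/23
P(X=2) = 17/46
E[X] = 0 × 11/46 + 1 × 9/23 + 2 × 17/46 = 26/23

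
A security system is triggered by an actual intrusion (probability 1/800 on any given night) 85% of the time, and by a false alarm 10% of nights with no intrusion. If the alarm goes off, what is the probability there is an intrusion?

Let D = the rare event, + = positive/flagged.
P(D) = 1/800
P(+|D) = 85/100 = 17/20
P(+|D') = 10/100 = 1/10
P(+) = P(+|D)P(D) + P(+|D')P(D')
     = \frac{17}{20} × \frac{1}{800} + \frac{1}{10} × \frac{799}{800}
     = \frac{323}{3200}
P(D|+) = P(+|D)P(D)/P(+) = \frac{1}{95}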